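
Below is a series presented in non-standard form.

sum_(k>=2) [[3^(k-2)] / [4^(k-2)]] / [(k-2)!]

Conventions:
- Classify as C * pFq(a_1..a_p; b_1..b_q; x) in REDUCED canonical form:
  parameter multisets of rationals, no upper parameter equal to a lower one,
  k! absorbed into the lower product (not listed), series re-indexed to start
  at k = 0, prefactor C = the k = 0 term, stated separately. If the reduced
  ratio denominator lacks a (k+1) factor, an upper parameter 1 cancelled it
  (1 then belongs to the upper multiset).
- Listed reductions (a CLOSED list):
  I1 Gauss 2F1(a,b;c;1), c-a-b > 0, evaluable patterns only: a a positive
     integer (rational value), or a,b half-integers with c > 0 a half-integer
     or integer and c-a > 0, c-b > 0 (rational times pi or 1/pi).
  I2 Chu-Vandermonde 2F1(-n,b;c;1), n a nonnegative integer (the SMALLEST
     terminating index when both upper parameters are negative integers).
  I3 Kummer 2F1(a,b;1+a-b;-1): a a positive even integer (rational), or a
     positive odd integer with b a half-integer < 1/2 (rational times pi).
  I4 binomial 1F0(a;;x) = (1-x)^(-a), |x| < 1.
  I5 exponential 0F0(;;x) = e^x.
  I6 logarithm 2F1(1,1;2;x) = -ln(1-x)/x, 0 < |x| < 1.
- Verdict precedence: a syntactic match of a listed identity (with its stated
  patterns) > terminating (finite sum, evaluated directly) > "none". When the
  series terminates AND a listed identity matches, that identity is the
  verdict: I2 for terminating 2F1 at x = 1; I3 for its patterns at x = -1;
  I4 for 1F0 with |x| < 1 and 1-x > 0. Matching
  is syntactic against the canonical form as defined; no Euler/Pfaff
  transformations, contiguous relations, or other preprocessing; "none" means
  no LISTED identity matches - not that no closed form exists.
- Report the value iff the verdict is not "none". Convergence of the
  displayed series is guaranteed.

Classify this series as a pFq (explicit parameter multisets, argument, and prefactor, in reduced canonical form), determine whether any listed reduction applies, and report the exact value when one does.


At argument 3/4: a 0F0 with upper {-}, lower {-}, scaled by C = 1. Verdict: the exponential series (I5) matches (the 0F0 exponential series at x = 3/4). Exact value: e^(3/4).

Key step: x = (3/4) and the two geometric factors (C = 1, x = 3/4) combine into one argument.
Step ratio: r(k) = (3/4) * 1 / [(k+1)] - rational in k, leading ratio (3/4); with t_0 = 1, classification follows.


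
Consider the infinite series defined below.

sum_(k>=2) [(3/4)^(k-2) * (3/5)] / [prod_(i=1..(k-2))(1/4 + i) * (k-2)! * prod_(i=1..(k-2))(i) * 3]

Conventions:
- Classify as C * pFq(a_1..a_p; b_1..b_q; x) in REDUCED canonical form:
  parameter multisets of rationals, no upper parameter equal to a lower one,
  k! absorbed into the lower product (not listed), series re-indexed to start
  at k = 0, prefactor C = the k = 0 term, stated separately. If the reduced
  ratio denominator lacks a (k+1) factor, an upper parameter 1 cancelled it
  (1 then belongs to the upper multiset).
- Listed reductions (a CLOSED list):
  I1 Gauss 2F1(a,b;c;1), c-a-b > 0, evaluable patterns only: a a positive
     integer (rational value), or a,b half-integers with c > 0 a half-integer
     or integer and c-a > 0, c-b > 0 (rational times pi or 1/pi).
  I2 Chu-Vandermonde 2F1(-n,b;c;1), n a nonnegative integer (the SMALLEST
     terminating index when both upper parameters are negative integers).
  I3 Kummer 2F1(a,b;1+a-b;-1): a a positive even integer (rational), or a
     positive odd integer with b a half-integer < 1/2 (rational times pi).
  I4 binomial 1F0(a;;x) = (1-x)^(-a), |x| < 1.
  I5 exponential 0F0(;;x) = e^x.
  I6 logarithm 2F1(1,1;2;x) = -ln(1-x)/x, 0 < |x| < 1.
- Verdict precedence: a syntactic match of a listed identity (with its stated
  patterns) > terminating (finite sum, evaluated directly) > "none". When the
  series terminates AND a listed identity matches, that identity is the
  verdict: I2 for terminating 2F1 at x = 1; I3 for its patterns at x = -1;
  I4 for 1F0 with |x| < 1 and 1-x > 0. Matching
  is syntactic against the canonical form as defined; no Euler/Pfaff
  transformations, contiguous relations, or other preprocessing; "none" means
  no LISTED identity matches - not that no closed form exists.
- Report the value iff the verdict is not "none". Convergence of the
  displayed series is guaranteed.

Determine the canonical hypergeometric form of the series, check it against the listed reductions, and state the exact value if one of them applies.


Reduced: x = 3/4, 0F2, upper = {-}, lower = {1, 5/4}, C = 1/5. Verdict: none here - no I1-I6 shape fits x = 3/4 with lower {1, 5/4}.

Key observation: x = (3/4) and the lower running product (C = 1/5) is a rising factorial.
Ratio: r(k) = (3/4) * 1 / [(k+1) (k+5/4) (k+1)] - rational in k. x = (3/4); t_0 = 1/5; negate the roots.


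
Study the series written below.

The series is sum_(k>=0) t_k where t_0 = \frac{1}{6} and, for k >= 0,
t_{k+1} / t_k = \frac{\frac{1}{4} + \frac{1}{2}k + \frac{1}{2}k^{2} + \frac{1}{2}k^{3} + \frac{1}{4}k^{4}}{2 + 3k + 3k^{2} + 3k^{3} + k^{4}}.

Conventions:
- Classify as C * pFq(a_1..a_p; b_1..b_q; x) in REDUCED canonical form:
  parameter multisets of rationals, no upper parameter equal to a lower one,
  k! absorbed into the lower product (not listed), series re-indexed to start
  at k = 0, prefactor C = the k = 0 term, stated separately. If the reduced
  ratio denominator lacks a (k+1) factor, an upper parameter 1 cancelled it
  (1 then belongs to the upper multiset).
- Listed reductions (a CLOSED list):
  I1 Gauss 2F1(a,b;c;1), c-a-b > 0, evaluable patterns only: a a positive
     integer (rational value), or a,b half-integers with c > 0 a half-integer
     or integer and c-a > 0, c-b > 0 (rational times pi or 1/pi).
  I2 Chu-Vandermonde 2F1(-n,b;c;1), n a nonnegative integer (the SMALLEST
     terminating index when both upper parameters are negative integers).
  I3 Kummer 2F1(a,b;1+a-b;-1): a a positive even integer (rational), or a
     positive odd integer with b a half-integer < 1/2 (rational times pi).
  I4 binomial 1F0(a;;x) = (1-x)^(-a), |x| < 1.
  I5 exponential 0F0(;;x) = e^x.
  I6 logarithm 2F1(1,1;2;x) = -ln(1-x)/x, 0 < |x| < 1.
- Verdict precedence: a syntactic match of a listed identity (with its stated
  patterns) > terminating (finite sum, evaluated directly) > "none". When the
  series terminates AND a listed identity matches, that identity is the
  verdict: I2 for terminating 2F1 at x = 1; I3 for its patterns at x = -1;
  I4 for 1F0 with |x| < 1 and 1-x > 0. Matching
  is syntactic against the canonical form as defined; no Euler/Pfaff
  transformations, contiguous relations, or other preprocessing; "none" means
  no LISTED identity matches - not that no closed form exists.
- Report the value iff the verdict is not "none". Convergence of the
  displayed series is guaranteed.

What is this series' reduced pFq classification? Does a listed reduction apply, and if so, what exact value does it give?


Canonical form: C = \frac{1}{6} times 2F1 with upper {1, 1}, lower {2}, x = \frac{1}{4}. Verdict: the I6 logarithm reduction matches (the logarithm: parameters (1,1;2), x = \frac{1}{4}). Exact value: \left(-\frac{2}{3}\right) \cdot \ln\left(\frac{3}{4}\right).

The tell: t_0 = \frac{1}{6} here, and the expanded ratio factors over Q; C = 1/6, x = 1/4, roots give parameters.
Step ratio: r(k) = \frac{1}{4} * (k+1) (k+1) / [(k+2) (k+1)] - poly over poly, x = \frac{1}{4} from leading terms; C = \frac{1}{6} at k = 0.


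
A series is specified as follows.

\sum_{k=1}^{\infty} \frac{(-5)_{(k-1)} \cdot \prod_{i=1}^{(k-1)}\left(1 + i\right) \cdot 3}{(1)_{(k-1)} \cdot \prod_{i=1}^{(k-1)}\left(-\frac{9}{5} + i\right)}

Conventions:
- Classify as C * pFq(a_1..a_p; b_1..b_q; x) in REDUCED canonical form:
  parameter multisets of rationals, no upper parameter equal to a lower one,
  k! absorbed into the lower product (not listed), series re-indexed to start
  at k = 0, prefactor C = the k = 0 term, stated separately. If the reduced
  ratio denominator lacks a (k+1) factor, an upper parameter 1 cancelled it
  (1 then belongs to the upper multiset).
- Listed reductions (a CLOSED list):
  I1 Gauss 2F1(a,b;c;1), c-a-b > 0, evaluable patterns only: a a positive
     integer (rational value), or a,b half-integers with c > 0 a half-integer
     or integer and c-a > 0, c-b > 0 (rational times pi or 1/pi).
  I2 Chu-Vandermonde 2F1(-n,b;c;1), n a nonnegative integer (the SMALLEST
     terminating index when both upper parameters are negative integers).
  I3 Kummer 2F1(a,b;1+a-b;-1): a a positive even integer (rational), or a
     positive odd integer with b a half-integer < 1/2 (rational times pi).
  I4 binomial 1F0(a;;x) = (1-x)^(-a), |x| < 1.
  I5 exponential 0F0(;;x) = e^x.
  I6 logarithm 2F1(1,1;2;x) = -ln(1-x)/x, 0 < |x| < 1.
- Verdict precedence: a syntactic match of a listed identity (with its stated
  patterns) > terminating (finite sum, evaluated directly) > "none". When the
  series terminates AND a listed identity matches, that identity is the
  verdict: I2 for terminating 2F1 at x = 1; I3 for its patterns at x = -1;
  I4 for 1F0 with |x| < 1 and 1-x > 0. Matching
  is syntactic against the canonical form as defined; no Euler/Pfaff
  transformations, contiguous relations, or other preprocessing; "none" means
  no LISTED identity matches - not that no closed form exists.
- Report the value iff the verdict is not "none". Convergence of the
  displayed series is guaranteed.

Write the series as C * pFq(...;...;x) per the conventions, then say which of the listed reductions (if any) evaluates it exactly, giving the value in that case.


Reduced: x = 1, 2F1, upper = {-5, 2}, lower = {-\frac{4}{5}}, C = 3. Verdict (x = 1): Chu-Vandermonde (I2) applies (terminating 2F1 at x = 1 with n = 5, b = 2, c = -\frac{4}{5}). Sum: \frac{189}{88}.

Key observation: x = 1 and the lower running product (C = 3, x = 1) is a rising factorial.
Term ratio: r(k) = 1 * (k-5) (k+2) / [(k-\frac{4}{5}) (k+1)] - rational in k, leading ratio 1; with t_0 = 3, classification follows.


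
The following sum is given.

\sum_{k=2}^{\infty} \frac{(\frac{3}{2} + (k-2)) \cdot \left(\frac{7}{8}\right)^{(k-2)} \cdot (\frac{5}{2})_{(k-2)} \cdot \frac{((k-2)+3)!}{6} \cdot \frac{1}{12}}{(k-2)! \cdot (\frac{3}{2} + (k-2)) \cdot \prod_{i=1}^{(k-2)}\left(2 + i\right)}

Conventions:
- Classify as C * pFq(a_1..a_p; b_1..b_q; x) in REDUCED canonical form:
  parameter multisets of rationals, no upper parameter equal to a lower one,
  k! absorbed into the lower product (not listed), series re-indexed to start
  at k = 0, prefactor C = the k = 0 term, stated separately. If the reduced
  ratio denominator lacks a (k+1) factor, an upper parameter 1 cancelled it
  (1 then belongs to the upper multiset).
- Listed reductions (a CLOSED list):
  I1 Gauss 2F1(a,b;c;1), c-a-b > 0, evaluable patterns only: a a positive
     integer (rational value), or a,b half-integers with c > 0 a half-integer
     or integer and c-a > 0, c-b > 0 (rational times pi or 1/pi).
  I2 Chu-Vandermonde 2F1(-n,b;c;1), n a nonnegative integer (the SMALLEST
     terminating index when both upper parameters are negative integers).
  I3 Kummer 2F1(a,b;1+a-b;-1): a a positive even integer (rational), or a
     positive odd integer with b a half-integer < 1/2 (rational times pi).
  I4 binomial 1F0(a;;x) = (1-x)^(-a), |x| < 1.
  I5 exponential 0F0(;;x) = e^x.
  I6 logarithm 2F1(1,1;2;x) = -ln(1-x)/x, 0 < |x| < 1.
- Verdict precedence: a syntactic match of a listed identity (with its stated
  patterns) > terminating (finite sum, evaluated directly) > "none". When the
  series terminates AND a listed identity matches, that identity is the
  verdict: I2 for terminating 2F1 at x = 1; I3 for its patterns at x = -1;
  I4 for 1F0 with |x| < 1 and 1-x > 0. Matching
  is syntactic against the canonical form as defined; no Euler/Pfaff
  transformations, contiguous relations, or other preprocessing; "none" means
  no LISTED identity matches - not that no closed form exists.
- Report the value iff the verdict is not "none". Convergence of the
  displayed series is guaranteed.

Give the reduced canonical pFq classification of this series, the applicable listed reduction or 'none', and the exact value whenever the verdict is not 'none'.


First insight: t_0 = \frac{1}{12} here, and the lower running product (C = 1/12, x = 7/8) is a rising factorial.
Consecutive-term ratio: r(k) = \frac{7}{8} * (k+\frac{5}{2}) (k+4) / [(k+3) (k+1)] ; factor over Q: parameters, x = \frac{7}{8}, and C = \frac{1}{12}.

Canonical form: C = \frac{1}{12} times 2F1 with upper {\frac{5}{2}, 4}, lower {3}, x = \frac{7}{8}. Verdict: none here - no I1-I6 shape fits x = \frac{7}{8} with lower {3}.


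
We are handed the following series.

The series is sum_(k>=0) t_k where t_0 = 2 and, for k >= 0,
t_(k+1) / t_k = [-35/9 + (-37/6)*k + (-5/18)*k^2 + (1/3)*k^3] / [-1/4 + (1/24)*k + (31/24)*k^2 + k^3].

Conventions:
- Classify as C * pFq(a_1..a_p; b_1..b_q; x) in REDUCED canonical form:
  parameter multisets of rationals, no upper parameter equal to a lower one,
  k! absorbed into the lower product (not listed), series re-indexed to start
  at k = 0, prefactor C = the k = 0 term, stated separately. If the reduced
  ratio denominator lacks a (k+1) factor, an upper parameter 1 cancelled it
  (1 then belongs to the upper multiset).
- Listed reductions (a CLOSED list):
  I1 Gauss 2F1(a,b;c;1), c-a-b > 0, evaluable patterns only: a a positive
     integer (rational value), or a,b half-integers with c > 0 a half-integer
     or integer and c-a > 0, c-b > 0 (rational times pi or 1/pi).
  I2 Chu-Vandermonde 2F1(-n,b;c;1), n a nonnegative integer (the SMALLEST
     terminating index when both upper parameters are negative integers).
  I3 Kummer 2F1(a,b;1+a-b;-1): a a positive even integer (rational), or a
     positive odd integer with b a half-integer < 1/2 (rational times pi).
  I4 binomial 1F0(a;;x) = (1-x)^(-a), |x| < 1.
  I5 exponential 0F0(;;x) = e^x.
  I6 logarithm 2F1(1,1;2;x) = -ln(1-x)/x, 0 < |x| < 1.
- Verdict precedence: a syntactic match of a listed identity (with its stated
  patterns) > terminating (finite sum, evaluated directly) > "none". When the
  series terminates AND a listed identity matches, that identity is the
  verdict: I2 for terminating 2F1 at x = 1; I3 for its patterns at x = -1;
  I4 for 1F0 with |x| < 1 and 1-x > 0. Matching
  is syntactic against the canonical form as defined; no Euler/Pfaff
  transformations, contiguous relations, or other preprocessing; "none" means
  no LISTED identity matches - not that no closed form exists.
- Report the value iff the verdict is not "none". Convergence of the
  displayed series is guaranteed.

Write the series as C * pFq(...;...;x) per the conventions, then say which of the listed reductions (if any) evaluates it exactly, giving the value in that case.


Prefactor 2, argument 1/3: 2F1 with upper {-5, 7/2} over lower {-3/8}. Verdict: terminating - upper parameter -5 makes this a finite sum (last index 5), evaluated exactly. Hence: -234646/30537.

Structural cue: x = (1/3) and factor the ratio over Q (C = 2): negated roots = parameters.
Ratio: r(k) = (1/3) * (k-5) (k+7/2) / [(k-3/8) (k+1)] - poly over poly, x = (1/3) from leading terms; C = 2 at k = 0.


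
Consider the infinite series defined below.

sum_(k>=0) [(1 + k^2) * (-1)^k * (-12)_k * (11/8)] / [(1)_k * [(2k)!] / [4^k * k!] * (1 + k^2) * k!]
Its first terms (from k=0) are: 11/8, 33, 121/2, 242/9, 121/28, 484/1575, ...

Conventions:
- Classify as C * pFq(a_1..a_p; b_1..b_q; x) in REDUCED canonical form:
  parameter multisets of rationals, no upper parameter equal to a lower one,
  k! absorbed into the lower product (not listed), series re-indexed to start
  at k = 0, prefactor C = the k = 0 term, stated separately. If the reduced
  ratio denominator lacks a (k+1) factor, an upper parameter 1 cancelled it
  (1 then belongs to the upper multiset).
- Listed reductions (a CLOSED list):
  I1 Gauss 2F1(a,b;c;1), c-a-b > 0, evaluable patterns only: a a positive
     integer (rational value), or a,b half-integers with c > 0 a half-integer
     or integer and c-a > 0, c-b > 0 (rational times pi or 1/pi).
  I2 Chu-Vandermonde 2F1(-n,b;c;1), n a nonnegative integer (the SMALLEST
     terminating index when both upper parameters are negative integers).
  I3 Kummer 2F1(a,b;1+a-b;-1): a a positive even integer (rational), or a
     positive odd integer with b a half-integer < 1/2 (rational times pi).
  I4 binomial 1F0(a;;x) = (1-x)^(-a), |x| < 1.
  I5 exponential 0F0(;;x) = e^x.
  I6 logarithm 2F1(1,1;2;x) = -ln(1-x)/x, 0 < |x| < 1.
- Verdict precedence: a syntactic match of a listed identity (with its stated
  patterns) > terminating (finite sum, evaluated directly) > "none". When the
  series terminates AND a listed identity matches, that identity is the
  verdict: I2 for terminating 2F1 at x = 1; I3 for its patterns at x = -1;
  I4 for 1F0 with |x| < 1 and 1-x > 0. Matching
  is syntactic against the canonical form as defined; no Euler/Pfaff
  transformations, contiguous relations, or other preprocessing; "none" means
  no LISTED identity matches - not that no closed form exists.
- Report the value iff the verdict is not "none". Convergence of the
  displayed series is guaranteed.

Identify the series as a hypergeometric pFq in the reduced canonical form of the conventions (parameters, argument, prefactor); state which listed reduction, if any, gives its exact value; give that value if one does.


The tell: x = (-1) and striking the common factor k^2 + 1 reduces the term (C = 11/8).
Step ratio: r(k) = (-1) * (k-12) / [(k+1/2) (k+1) (k+1)] - rational in k, leading ratio (-1); with t_0 = 11/8, classification follows.

Canonical form: C = 11/8 times 1F2 with upper {-12}, lower {1/2, 1}, x = -1. Verdict: terminating (-12 upstairs). 13 nonzero terms in all; added directly. Exact value: 13598869924768005499/107582855525145000.


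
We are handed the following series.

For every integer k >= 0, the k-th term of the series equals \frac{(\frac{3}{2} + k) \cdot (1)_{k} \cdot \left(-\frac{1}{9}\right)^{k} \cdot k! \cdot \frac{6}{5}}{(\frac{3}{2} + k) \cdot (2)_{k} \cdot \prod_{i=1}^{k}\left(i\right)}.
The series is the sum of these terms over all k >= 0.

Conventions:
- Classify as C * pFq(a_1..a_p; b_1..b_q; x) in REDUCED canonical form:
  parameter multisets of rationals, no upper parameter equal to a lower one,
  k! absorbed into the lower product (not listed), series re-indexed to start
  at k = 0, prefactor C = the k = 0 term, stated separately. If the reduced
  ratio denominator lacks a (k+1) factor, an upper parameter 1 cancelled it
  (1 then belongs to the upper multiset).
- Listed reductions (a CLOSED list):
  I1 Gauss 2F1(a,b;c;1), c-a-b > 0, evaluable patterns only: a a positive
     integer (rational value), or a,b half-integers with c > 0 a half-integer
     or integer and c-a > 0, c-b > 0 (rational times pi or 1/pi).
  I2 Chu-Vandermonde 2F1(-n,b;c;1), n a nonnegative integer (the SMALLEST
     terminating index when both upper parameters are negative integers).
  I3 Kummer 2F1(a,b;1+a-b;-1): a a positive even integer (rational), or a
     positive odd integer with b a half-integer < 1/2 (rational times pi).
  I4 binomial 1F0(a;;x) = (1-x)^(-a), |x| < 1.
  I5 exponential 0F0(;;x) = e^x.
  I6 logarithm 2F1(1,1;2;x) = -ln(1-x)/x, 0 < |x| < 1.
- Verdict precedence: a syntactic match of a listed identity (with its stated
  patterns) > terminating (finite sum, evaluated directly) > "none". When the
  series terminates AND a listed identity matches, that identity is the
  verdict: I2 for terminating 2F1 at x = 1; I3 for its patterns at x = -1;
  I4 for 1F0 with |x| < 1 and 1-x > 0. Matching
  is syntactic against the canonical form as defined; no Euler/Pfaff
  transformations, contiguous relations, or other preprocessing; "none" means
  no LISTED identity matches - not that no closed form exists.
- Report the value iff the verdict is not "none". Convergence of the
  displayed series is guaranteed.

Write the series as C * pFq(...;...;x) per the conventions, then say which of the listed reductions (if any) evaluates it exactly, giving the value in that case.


First insight: t_0 = \frac{6}{5} here, and k + 3/2 divides numerator and denominator alike; C = 6/5 after cancelling.
Adjacent-term ratio: r(k) = -\frac{1}{9} * (k+1) (k+1) / [(k+2) (k+1)] ; factor over Q: parameters, x = -\frac{1}{9}, and C = \frac{6}{5}.

x = -\frac{1}{9} here; the reduced form reads 2F1, upper {1, 1}, lower {2}, C = \frac{6}{5}. Verdict: the logarithmic series (I6) fires (the logarithm: parameters (1,1;2), x = -\frac{1}{9}). Hence: \frac{54}{5} \cdot \ln\left(\frac{10}{9}\right).


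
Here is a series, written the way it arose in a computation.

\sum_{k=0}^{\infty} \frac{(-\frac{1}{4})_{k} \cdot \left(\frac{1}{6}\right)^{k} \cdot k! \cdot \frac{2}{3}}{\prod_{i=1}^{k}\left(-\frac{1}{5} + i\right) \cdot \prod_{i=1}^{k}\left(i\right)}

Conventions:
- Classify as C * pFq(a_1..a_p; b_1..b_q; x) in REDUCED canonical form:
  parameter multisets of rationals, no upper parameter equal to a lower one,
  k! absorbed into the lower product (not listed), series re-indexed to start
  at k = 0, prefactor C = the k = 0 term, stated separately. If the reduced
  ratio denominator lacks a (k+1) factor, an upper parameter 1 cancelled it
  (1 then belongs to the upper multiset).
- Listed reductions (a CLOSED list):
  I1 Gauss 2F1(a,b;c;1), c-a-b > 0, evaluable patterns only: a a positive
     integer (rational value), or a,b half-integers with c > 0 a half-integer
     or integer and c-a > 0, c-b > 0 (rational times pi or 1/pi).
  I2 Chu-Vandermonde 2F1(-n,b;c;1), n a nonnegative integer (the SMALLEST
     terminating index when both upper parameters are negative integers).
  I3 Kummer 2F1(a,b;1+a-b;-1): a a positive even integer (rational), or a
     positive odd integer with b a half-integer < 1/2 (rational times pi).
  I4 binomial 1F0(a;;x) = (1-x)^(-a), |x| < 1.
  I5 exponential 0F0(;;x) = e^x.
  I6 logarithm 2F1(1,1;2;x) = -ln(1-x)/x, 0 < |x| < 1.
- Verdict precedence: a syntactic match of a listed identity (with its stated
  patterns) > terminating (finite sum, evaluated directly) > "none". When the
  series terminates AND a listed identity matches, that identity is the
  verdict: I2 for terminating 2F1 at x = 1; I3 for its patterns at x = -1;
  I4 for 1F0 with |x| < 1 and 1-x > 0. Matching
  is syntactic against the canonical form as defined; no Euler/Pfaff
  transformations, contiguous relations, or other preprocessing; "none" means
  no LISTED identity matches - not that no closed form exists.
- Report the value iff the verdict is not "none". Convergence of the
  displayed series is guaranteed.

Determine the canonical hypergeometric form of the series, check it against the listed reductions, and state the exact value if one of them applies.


Canonical form: C = \frac{2}{3} times 2F1 with upper {-\frac{1}{4}, 1}, lower {\frac{4}{5}}, x = \frac{1}{6}. Verdict: none - at argument \frac{1}{6} the multisets {-\frac{1}{4}, 1} ; {\frac{4}{5}} match no listed identity.

The tell: with t_0 = \frac{2}{3}, the factorial ratio (C = 2/3) (k+a-1)!/(a-1)! is a rising factorial (a)_k.
Consecutive-term ratio: r(k) = \frac{1}{6} * (k-\frac{1}{4}) (k+1) / [(k+\frac{4}{5}) (k+1)] - poly over poly, x = \frac{1}{6} from leading terms; C = \frac{2}{3} at k = 0.


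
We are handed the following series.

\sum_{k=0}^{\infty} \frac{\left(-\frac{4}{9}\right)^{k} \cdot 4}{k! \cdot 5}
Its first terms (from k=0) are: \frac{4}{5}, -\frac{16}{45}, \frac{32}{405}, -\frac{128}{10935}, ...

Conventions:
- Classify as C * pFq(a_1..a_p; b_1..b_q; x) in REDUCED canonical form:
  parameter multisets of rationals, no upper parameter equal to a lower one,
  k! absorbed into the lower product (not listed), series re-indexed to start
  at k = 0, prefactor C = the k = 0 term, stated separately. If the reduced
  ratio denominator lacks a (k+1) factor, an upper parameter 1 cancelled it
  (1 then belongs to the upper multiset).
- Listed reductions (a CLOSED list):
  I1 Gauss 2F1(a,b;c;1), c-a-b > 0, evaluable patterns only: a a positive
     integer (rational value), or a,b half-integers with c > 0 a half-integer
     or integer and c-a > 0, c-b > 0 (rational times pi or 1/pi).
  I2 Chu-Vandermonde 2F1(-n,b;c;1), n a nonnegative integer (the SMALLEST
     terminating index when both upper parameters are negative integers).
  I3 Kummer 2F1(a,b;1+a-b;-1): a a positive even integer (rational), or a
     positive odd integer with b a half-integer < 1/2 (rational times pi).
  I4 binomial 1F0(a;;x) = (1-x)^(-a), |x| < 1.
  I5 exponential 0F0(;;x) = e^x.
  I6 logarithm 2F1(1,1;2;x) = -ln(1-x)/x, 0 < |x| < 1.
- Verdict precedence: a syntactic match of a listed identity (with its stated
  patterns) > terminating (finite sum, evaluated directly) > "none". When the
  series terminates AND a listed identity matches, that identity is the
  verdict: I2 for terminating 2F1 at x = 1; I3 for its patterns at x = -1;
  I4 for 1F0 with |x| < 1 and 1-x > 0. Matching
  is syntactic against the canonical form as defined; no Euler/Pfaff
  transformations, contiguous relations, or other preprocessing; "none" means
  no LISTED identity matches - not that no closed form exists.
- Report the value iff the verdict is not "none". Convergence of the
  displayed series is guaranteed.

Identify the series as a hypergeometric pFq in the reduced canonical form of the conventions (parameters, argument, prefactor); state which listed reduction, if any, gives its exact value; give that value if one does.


Prefactor \frac{4}{5}, argument -\frac{4}{9}: 0F0 with upper {-} over lower {-}. Verdict: the exponential series (I5) fires (the 0F0 exponential series at x = -\frac{4}{9}). Exact value: \frac{4}{5} \cdot e^{-\frac{4}{9}}.

The tell: from the first term \frac{4}{5}: the constant factors (C = 4/5, x = -4/9) combine into one prefactor.
Adjacent-term ratio: r(k) = -\frac{4}{9} * 1 / [(k+1)] - rational; roots negated = parameters, x = -\frac{4}{9}, C = \frac{4}{5}.


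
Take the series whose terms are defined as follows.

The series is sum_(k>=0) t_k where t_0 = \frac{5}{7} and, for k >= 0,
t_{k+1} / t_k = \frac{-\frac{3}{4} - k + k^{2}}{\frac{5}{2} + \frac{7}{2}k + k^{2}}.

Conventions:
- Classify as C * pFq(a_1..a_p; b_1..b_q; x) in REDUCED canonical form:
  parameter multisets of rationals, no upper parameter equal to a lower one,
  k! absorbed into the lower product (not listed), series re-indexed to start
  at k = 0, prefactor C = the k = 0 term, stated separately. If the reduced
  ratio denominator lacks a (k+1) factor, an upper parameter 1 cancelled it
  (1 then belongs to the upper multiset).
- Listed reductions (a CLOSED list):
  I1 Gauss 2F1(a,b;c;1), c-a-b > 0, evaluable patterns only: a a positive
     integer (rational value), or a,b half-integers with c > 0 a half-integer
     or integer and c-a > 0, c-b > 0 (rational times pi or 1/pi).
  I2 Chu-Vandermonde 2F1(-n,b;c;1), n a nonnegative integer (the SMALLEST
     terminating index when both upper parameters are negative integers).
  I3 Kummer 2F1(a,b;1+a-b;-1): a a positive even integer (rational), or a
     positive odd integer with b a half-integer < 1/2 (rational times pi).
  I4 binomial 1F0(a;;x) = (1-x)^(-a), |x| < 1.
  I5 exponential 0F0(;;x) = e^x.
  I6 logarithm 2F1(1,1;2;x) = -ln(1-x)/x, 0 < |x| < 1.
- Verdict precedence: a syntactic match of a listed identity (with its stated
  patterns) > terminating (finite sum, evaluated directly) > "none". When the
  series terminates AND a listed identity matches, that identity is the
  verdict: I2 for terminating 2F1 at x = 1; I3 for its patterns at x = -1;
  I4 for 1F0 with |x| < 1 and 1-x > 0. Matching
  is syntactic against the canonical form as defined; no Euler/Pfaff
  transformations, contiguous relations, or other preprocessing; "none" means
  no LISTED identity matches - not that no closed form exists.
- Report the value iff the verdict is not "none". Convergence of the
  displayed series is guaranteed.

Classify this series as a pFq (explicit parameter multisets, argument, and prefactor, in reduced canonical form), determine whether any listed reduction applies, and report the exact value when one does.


This is \frac{5}{7} * 2F1(-\frac{3}{2}, \frac{1}{2}; \frac{5}{2}; 1) in reduced canonical form. Verdict (x = 1): Gauss's theorem I1 (half-integer case) applies (x = 1; upper {-\frac{3}{2}, \frac{1}{2}} half-integers, c = \frac{5}{2} in the evaluable pattern). Value: \frac{75}{448} \cdot \pi.

Structural cue: t_0 being \frac{5}{7}, factor the ratio over Q (C = 5/7, x = 1): negated roots = parameters.
Consecutive-term ratio: r(k) = 1 * (k-\frac{3}{2}) (k+\frac{1}{2}) / [(k+\frac{5}{2}) (k+1)] - rational in k, leading ratio 1; with t_0 = \frac{5}{7}, classification follows.


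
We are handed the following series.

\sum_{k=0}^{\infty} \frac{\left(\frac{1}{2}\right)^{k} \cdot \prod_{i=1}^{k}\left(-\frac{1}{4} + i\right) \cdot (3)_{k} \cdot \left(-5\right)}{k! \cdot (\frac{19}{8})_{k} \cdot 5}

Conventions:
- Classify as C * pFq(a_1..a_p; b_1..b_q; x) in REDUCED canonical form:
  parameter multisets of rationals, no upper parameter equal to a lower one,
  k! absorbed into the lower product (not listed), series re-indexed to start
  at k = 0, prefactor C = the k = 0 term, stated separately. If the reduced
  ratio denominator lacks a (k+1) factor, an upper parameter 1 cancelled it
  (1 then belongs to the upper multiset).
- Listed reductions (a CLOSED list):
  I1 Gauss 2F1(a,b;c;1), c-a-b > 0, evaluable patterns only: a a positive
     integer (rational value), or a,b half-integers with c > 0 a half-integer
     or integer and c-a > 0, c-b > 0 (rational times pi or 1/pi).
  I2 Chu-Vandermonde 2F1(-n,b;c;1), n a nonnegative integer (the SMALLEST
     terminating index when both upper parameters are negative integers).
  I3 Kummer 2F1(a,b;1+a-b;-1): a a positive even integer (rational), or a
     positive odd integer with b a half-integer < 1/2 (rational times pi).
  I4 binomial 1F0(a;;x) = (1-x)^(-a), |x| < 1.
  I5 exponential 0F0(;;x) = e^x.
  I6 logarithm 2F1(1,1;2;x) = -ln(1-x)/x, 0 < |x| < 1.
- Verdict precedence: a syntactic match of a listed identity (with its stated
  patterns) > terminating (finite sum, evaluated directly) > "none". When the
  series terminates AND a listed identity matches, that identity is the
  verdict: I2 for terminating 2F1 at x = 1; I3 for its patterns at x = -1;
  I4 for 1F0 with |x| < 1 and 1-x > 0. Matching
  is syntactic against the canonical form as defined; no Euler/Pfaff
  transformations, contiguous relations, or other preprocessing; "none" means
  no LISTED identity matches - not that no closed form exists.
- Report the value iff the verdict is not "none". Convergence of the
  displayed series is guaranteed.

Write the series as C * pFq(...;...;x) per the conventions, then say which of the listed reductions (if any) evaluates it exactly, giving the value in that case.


This is -1 * 2F1(\frac{3}{4}, 3; \frac{19}{8}; \frac{1}{2}) in reduced canonical form. Verdict: none here - no I1-I6 shape fits x = \frac{1}{2} with lower {\frac{19}{8}}.

Key observation: t_0 being -1, the running product (C = -1) telescopes to a rising factorial.
Consecutive-term ratio: r(k) = \frac{1}{2} * (k+\frac{3}{4}) (k+3) / [(k+\frac{19}{8}) (k+1)] - rational in k. x = \frac{1}{2}; t_0 = -1; negate the roots.


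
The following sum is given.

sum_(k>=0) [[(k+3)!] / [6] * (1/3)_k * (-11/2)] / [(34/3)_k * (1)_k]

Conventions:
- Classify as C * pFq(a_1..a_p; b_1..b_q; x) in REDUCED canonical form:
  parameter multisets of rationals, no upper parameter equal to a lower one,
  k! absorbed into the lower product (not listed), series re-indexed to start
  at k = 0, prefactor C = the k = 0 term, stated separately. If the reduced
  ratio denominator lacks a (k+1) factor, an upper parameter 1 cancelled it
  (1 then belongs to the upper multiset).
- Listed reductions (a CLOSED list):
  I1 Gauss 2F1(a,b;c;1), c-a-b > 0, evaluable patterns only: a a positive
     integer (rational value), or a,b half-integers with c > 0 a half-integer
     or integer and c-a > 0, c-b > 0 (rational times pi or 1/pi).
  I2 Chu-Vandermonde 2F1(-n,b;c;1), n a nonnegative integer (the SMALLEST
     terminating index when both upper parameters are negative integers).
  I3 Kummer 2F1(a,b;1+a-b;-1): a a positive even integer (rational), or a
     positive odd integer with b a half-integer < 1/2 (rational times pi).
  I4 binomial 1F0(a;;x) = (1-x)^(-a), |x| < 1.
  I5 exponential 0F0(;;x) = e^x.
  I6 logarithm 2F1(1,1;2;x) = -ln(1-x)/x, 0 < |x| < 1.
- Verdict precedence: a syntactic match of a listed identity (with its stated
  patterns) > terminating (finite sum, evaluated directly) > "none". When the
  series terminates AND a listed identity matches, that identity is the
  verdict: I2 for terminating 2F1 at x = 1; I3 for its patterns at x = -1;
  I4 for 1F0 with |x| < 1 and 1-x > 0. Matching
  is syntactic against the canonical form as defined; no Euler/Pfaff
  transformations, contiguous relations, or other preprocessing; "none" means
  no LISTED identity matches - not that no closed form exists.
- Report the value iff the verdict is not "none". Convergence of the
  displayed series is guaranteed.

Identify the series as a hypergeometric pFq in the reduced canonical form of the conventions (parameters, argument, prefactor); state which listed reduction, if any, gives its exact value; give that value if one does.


The series (x = 1) is 2F1: upper {1/3, 4}, lower {34/3}, prefactor -11/2. Verdict: Gauss's theorem (I1) matches (x = 1: the Gamma ratio telescopes since c-a-b = 7 > 0 and a = 4 in Z>0). Value: -18755/2916.

First insight: t_0 = -11/2 here, and the factorial ratio (C = -11/2) (k+a-1)!/(a-1)! is a rising factorial (a)_k.
Adjacent-term ratio: r(k) = 1 * (k+1/3) (k+4) / [(k+34/3) (k+1)] - rational in k, leading ratio 1; with t_0 = -11/2, classification follows.


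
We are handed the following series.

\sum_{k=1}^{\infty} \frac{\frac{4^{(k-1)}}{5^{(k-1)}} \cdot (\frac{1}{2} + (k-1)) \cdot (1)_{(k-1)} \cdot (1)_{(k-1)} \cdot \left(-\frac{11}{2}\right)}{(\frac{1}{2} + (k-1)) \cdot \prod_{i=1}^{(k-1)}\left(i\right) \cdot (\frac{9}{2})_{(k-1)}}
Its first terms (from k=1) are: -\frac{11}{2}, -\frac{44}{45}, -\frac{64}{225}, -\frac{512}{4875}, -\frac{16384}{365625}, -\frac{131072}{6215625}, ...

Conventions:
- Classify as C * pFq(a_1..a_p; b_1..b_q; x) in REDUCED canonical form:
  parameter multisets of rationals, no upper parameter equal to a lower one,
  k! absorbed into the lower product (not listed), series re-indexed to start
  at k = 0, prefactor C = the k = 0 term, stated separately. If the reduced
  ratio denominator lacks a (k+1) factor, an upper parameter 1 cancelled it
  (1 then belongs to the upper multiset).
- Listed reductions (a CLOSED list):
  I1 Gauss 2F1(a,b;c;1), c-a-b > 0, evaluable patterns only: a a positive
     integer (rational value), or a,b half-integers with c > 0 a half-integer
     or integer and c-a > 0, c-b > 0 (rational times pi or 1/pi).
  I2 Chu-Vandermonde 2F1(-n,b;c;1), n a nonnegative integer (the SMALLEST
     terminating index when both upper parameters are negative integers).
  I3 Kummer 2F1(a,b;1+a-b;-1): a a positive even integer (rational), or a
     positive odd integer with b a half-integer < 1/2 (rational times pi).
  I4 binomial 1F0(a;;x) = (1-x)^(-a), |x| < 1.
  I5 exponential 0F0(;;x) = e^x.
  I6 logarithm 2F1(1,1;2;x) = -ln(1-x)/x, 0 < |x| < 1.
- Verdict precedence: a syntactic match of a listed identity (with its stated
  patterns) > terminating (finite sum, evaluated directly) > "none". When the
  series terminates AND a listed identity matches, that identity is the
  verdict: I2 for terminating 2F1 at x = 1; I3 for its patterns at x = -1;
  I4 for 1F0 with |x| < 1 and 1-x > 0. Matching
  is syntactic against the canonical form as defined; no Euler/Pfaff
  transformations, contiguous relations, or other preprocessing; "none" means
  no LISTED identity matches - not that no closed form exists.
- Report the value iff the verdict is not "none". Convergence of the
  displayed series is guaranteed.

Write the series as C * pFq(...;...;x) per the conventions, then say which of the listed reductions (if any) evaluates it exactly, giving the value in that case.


The tell: t_0 = -\frac{11}{2} here, and the factor k + 1/2 cancels (top and bottom), leaving prefactor -11/2.
Step ratio: r(k) = \frac{4}{5} * (k+1) (k+1) / [(k+\frac{9}{2}) (k+1)] ; factor over Q: parameters, x = \frac{4}{5}, and C = -\frac{11}{2}.

The series (x = \frac{4}{5}) is 2F1: upper {1, 1}, lower {\frac{9}{2}}, prefactor -\frac{11}{2}. Verdict: none - at argument \frac{4}{5} the multisets {1, 1} ; {\frac{9}{2}} match no listed identity.


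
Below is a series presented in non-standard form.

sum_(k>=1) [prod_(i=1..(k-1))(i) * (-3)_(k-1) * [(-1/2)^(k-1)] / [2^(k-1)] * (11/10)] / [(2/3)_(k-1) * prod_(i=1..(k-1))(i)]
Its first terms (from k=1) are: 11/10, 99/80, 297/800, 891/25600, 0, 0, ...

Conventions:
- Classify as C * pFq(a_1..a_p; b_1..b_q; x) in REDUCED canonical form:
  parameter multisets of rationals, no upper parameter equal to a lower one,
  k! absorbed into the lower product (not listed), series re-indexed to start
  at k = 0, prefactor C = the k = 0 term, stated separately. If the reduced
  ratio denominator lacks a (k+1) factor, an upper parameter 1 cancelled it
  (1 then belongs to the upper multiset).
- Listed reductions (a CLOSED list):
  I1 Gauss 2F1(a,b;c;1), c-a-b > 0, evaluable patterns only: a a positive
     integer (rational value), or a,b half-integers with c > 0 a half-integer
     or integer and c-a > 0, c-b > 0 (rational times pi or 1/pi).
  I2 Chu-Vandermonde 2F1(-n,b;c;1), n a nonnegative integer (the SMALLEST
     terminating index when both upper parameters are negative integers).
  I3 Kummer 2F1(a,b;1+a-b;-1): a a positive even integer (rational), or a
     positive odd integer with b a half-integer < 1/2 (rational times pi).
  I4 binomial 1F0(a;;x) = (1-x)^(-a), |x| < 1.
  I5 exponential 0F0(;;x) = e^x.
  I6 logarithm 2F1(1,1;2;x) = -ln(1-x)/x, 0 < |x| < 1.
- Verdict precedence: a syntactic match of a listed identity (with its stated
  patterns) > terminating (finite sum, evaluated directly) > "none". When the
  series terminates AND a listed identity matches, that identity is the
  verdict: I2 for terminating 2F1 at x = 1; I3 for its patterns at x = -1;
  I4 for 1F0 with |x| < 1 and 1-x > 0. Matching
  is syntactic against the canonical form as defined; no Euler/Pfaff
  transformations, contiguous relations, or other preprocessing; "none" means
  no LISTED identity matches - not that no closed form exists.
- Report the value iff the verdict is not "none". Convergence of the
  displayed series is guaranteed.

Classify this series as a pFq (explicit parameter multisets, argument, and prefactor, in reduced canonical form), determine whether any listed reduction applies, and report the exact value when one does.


Canonical form: C = 11/10 times 2F1 with upper {-3, 1}, lower {2/3}, x = -1/4. Verdict: terminating - upper -3 stops the sum at k = 3; the 4 terms are added exactly. Its exact value is 14047/5120.

Key step: from the first term 11/10: the product of the first k integers (prefactor 11/10) is k!.
Ratio: r(k) = (-1/4) * (k-3) (k+1) / [(k+2/3) (k+1)] - rational in k. x = (-1/4); t_0 = 11/10; negate the roots.


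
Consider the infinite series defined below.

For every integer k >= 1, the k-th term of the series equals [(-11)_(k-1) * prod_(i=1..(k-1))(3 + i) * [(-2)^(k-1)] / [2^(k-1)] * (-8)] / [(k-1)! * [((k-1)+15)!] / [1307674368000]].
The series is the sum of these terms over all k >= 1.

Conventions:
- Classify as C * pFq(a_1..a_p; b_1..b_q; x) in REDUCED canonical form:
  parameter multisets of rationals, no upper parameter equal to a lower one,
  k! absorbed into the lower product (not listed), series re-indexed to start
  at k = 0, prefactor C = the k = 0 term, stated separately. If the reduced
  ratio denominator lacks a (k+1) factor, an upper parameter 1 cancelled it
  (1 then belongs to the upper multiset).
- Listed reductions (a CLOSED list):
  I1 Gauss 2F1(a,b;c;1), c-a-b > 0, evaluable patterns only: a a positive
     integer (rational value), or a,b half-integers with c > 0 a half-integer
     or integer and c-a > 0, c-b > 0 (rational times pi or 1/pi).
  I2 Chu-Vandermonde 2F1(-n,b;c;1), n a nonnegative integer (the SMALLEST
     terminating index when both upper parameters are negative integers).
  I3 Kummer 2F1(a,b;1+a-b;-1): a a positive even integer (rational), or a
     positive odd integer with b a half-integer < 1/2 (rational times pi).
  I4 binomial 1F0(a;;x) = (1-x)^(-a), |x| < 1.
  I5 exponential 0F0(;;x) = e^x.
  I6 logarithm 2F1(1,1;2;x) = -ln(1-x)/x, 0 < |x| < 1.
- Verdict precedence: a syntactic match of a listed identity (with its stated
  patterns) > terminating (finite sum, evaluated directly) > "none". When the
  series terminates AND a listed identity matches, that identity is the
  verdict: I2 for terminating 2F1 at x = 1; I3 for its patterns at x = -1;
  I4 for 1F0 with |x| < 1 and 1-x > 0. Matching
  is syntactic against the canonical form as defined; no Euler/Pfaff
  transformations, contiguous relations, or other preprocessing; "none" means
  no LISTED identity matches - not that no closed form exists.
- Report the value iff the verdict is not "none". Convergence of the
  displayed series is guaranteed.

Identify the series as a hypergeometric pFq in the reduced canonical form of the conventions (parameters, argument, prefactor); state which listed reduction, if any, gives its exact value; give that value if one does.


Key step: t_0 = -8 here, and the two k-th powers (C = -8) combine into one argument.
Adjacent-term ratio: r(k) = (-1) * (k-11) (k+4) / [(k+16) (k+1)] - rational in k, leading ratio (-1); with t_0 = -8, classification follows.

At argument -1: a 2F1 with upper {-11, 4}, lower {16}, scaled by C = -8. Verdict: Kummer's theorem (I3) applies (x = -1; c = 16 equals 1+a-b for upper {-11, 4}: listed pattern). Sum: -140.
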